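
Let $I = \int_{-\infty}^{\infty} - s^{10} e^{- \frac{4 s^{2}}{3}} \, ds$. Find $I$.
$- \frac{229635 \sqrt{3} \sqrt{\pi}}{65536}$

Begin with the known integral
$$J(a) = \int_{-\infty}^{\infty} - e^{- a s^{2}} \, ds = - \frac{\sqrt{\pi}}{\sqrt{a}}.$$

Differentiating under the integral sign brings down a factor of $(-s^2)$:
$$\frac{dJ}{da} = \int_{-\infty}^{\infty} s^{2} e^{- a s^{2}} \, ds = \frac{\sqrt{\pi}}{2 a^{\frac{3}{2}}}.$$

Repeating $5$ times in total — each differentiation brings down another $(-s^2)$ — gives
$$\frac{d^{5}J}{da^{5}} = \int_{-\infty}^{\infty} s^{10} e^{- a s^{2}} \, ds = \frac{945 \sqrt{\pi}}{32 a^{\frac{11}{2}}},$$
and the integrand here is $(-1)^{5}$ times the target integrand, so $I = (-1)^{5}\,\frac{d^{5}J}{da^{5}} = - \frac{945 \sqrt{\pi}}{32 a^{\frac{11}{2}}}$.

Setting $a = \frac{4}{3}$:
$$I = - \frac{229635 \sqrt{3} \sqrt{\pi}}{65536}.$$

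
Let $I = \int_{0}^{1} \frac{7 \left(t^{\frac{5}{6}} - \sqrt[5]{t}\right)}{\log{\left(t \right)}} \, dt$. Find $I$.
$\log{\left(\frac{1522435234375}{78364164096} \right)}$

Replace the exponent $\frac{5}{6}$ by a parameter $a$: let $I(a) = \int_{0}^{1} \frac{7 \left(- \sqrt[5]{t} + t^{a}\right)}{\log{\left(t \right)}} \, dt$.

Since $\dfrac{\partial}{\partial a}\,t^{a} = t^{a} \ln t$, the $\ln t$ in the denominator cancels and
$$\frac{dI}{da} = \int_{0}^{1} 7 t^{a} \, dt = 7 \left[\frac{t^{a+1}}{a+1}\right]_0^1 = \frac{7}{a + 1}.$$

Integrating with respect to $a$ gives $I(a) = \log{\left(\frac{78125 \left(a + 1\right)^{7}}{279936} \right)} + C$.

At $a = \frac{1}{5}$ the integrand is identically $0$, so $I(\frac{1}{5}) = 0$. The closed form gives $0$, hence $C = 0$.

Setting $a = \frac{5}{6}$:
$$I = \log{\left(\frac{1522435234375}{78364164096} \right)}.$$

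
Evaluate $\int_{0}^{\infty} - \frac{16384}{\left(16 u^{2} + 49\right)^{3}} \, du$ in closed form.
$- \frac{768 \pi}{16807}$

Recall the elementary integral
$$J(a) = \int_{0}^{\infty} - \frac{4}{a^{2} + u^{2}} \, du = - \frac{2 \pi}{a}.$$

Differentiating under the integral sign with respect to $a$,
$$\frac{dJ}{da} = \int_{0}^{\infty} \frac{8 a}{\left(a^{2} + u^{2}\right)^{2}} \, du = \frac{2 \pi}{a^{2}},$$
so $\int_{0}^{\infty} - \frac{4}{\left(a^{2} + u^{2}\right)^{2}} \, du = - \frac{\pi}{a^{3}}$.

Repeating — each differentiation of $1/(u^2+a^2)^j$ produces $-2ja/(u^2+a^2)^{j+1}$ — and dividing through by $-2ja$ at each step yields, after $2$ differentiations in total,
$$\int_{0}^{\infty} - \frac{4}{\left(a^{2} + u^{2}\right)^{3}} \, du = - \frac{3 \pi}{4 a^{5}}.$$

Setting $a = \frac{7}{4}$:
$$I = - \frac{768 \pi}{16807}.$$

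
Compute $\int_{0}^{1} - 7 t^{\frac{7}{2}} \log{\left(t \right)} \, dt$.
$\frac{28}{81}$

Begin with the known integral
$$J(a) = \int_{0}^{1} - 7 t^{a} \, dt = - \frac{7}{a + 1}.$$

Differentiating under the integral sign brings down a factor of $\ln t$:
$$\frac{dJ}{da} = \int_{0}^{1} - 7 t^{a} \log{\left(t \right)} \, dt = \frac{7}{\left(a + 1\right)^{2}}.$$

The integral on the left is $I$, so $I = \frac{7}{\left(a + 1\right)^{2}}$.

Setting $a = \frac{7}{2}$:
$$I = \frac{28}{81}.$$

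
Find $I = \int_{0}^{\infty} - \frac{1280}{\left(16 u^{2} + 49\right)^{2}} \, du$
$- \frac{80 \pi}{343}$

Recall the elementary integral
$$J(a) = \int_{0}^{\infty} - \frac{5}{a^{2} + u^{2}} \, du = - \frac{5 \pi}{2 a}.$$

Differentiating under the integral sign with respect to $a$,
$$\frac{dJ}{da} = \int_{0}^{\infty} \frac{10 a}{\left(a^{2} + u^{2}\right)^{2}} \, du = \frac{5 \pi}{2 a^{2}},$$
so $\int_{0}^{\infty} - \frac{5}{\left(a^{2} + u^{2}\right)^{2}} \, du = - \frac{5 \pi}{4 a^{3}}$.

Setting $a = \frac{7}{4}$:
$$I = - \frac{80 \pi}{343}.$$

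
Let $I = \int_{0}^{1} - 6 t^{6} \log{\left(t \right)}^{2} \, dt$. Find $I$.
$- \frac{12}{343}$

Start from the elementary integral
$$J(a) = \int_{0}^{1} - 6 t^{a} \, dt = - \frac{6}{a + 1}.$$

Differentiating under the integral sign brings down a factor of $\ln t$:
$$\frac{dJ}{da} = \int_{0}^{1} - 6 t^{a} \log{\left(t \right)} \, dt = \frac{6}{\left(a + 1\right)^{2}}.$$

Repeating twice in total — each differentiation brings down another $\ln t$ — gives
$$\frac{d^{2}J}{da^{2}} = \int_{0}^{1} - 6 t^{a} \log{\left(t \right)}^{2} \, dt = - \frac{12}{\left(a + 1\right)^{3}},$$
and the integrand here is exactly the target integrand, so $I = - \frac{12}{\left(a + 1\right)^{3}}$.

Setting $a = 6$:
$$I = - \frac{12}{343}.$$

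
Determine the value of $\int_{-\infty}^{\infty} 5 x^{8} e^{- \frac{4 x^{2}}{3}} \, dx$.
$\frac{42525 \sqrt{3} \sqrt{\pi}}{8192}$

Consider the simpler parametrised integral
$$J(a) = \int_{-\infty}^{\infty} 5 e^{- a x^{2}} \, dx = \frac{5 \sqrt{\pi}}{\sqrt{a}}.$$

Differentiating under the integral sign brings down a factor of $(-x^2)$:
$$\frac{dJ}{da} = \int_{-\infty}^{\infty} - 5 x^{2} e^{- a x^{2}} \, dx = - \frac{5 \sqrt{\pi}}{2 a^{\frac{3}{2}}}.$$

Repeating $4$ times in total — each differentiation brings down another $(-x^2)$ — gives
$$\frac{d^{4}J}{da^{4}} = \int_{-\infty}^{\infty} 5 x^{8} e^{- a x^{2}} \, dx = \frac{525 \sqrt{\pi}}{16 a^{\frac{9}{2}}},$$
and the integrand here is exactly the target integrand, so $I = \frac{525 \sqrt{\pi}}{16 a^{\frac{9}{2}}}$.

Setting $a = \frac{4}{3}$:
$$I = \frac{42525 \sqrt{3} \sqrt{\pi}}{8192}.$$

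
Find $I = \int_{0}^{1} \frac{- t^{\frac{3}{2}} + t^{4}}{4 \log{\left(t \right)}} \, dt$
$\frac{\log{\left(2 \right)}}{4}$

Introduce a parameter $a$ in the exponent: let $I(a) = \int_{0}^{1} \frac{- t^{\frac{3}{2}} + t^{a}}{4 \log{\left(t \right)}} \, dt$.

Since $\dfrac{\partial}{\partial a}\,t^{a} = t^{a} \ln t$, the $\ln t$ in the denominator cancels and
$$\frac{dI}{da} = \int_{0}^{1} \frac{1}{4} t^{a} \, dt = \frac{1}{4} \left[\frac{t^{a+1}}{a+1}\right]_0^1 = \frac{1}{4 \left(a + 1\right)}.$$

Integrating with respect to $a$ gives $I(a) = \frac{\log{\left(a + 1 \right)}}{4} - \frac{\log{\left(5 \right)}}{4} + \frac{\log{\left(2 \right)}}{4} + C$.

At $a = \frac{3}{2}$ the integrand is identically $0$, so $I(\frac{3}{2}) = 0$. The closed form gives $0$, hence $C = 0$.

Setting $a = 4$:
$$I = \frac{\log{\left(2 \right)}}{4}.$$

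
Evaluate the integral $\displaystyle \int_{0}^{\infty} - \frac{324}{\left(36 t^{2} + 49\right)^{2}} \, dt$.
$- \frac{27 \pi}{686}$

Recall the elementary integral
$$J(a) = \int_{0}^{\infty} - \frac{1}{4 \left(a^{2} + t^{2}\right)} \, dt = - \frac{\pi}{8 a}.$$

Differentiating under the integral sign with respect to $a$,
$$\frac{dJ}{da} = \int_{0}^{\infty} \frac{a}{2 \left(a^{2} + t^{2}\right)^{2}} \, dt = \frac{\pi}{8 a^{2}},$$
so $\int_{0}^{\infty} - \frac{1}{4 \left(a^{2} + t^{2}\right)^{2}} \, dt = - \frac{\pi}{16 a^{3}}$.

Setting $a = \frac{7}{6}$:
$$I = - \frac{27 \pi}{686}.$$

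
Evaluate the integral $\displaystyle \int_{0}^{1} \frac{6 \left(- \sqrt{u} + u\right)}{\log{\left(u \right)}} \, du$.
$\log{\left(\frac{4096}{729} \right)}$

Introduce a parameter $a$ in the exponent: let $I(a) = \int_{0}^{1} \frac{6 \left(- \sqrt{u} + u^{a}\right)}{\log{\left(u \right)}} \, du$.

Since $\dfrac{\partial}{\partial a}\,u^{a} = u^{a} \ln u$, the $\ln u$ in the denominator cancels and
$$\frac{dI}{da} = \int_{0}^{1} 6 u^{a} \, du = 6 \left[\frac{u^{a+1}}{a+1}\right]_0^1 = \frac{6}{a + 1}.$$

Integrating with respect to $a$ gives $I(a) = \log{\left(\frac{64 \left(a + 1\right)^{6}}{729} \right)} + C$.

At $a = \frac{1}{2}$ the integrand is identically $0$, so $I(\frac{1}{2}) = 0$. The closed form gives $0$, hence $C = 0$.

Setting $a = 1$:
$$I = \log{\left(\frac{4096}{729} \right)}.$$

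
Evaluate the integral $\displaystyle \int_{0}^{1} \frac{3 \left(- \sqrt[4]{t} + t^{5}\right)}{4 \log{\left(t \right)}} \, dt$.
$\log{\left(\frac{4 \sqrt[4]{270}}{5} \right)}$

Introduce a parameter $a$ in the exponent: let $I(a) = \int_{0}^{1} \frac{3 \left(- \sqrt[4]{t} + t^{a}\right)}{4 \log{\left(t \right)}} \, dt$.

Since $\dfrac{\partial}{\partial a}\,t^{a} = t^{a} \ln t$, the $\ln t$ in the denominator cancels and
$$\frac{dI}{da} = \int_{0}^{1} \frac{3}{4} t^{a} \, dt = \frac{3}{4} \left[\frac{t^{a+1}}{a+1}\right]_0^1 = \frac{3}{4 \left(a + 1\right)}.$$

Integrating with respect to $a$ gives $I(a) = \frac{3 \log{\left(\frac{4 a}{5} + \frac{4}{5} \right)}}{4} + C$.

At $a = \frac{1}{4}$ the integrand is identically $0$, so $I(\frac{1}{4}) = 0$. The closed form gives $0$, hence $C = 0$.

Setting $a = 5$:
$$I = \log{\left(\frac{4 \sqrt[4]{270}}{5} \right)}.$$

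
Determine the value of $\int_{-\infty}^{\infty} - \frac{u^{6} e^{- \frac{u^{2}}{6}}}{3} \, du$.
$- 135 \sqrt{6} \sqrt{\pi}$

Start from the elementary integral
$$J(a) = \int_{-\infty}^{\infty} - \frac{e^{- a u^{2}}}{3} \, du = - \frac{\sqrt{\pi}}{3 \sqrt{a}}.$$

Differentiating under the integral sign brings down a factor of $(-u^2)$:
$$\frac{dJ}{da} = \int_{-\infty}^{\infty} \frac{u^{2} e^{- a u^{2}}}{3} \, du = \frac{\sqrt{\pi}}{6 a^{\frac{3}{2}}}.$$

Repeating $3$ times in total — each differentiation brings down another $(-u^2)$ — gives
$$\frac{d^{3}J}{da^{3}} = \int_{-\infty}^{\infty} \frac{u^{6} e^{- a u^{2}}}{3} \, du = \frac{5 \sqrt{\pi}}{8 a^{\frac{7}{2}}},$$
and the integrand here is $(-1)^{3}$ times the target integrand, so $I = (-1)^{3}\,\frac{d^{3}J}{da^{3}} = - \frac{5 \sqrt{\pi}}{8 a^{\frac{7}{2}}}$.

Setting $a = \frac{1}{6}$:
$$I = - 135 \sqrt{6} \sqrt{\pi}.$$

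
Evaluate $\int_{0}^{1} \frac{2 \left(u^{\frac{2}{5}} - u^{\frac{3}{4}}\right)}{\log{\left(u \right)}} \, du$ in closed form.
$- \log{\left(\frac{25}{16} \right)}$

Introduce a parameter $a$ in the exponent: let $I(a) = \int_{0}^{1} \frac{2 \left(u^{\frac{2}{5}} - u^{a}\right)}{\log{\left(u \right)}} \, du$.

Since $\dfrac{\partial}{\partial a}\,u^{a} = u^{a} \ln u$, the $\ln u$ in the denominator cancels and
$$\frac{dI}{da} = \int_{0}^{1} -2 u^{a} \, du = -2 \left[\frac{u^{a+1}}{a+1}\right]_0^1 = - \frac{2}{a + 1}.$$

Integrating with respect to $a$ gives $I(a) = - \log{\left(\frac{25 \left(a + 1\right)^{2}}{49} \right)} + C$.

At $a = \frac{2}{5}$ the integrand is identically $0$, so $I(\frac{2}{5}) = 0$. The closed form gives $0$, hence $C = 0$.

Setting $a = \frac{3}{4}$:
$$I = - \log{\left(\frac{25}{16} \right)}.$$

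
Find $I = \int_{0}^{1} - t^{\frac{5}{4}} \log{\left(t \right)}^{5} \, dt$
$\frac{163840}{177147}$

Consider the simpler parametrised integral
$$J(a) = \int_{0}^{1} - t^{a} \, dt = - \frac{1}{a + 1}.$$

Differentiating under the integral sign brings down a factor of $\ln t$:
$$\frac{dJ}{da} = \int_{0}^{1} - t^{a} \log{\left(t \right)} \, dt = \frac{1}{\left(a + 1\right)^{2}}.$$

Repeating $5$ times in total — each differentiation brings down another $\ln t$ — gives
$$\frac{d^{5}J}{da^{5}} = \int_{0}^{1} - t^{a} \log{\left(t \right)}^{5} \, dt = \frac{120}{\left(a + 1\right)^{6}},$$
and the integrand here is exactly the target integrand, so $I = \frac{120}{\left(a + 1\right)^{6}}$.

Setting $a = \frac{5}{4}$:
$$I = \frac{163840}{177147}.$$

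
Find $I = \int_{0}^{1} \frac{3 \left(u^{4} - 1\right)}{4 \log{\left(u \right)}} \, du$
$\frac{3 \log{\left(5 \right)}}{4}$

Replace the exponent $4$ by a parameter $a$: let $I(a) = \int_{0}^{1} \frac{3 \left(u^{a} - 1\right)}{4 \log{\left(u \right)}} \, du$.

Since $\dfrac{\partial}{\partial a}\,u^{a} = u^{a} \ln u$, the $\ln u$ in the denominator cancels and
$$\frac{dI}{da} = \int_{0}^{1} \frac{3}{4} u^{a} \, du = \frac{3}{4} \left[\frac{u^{a+1}}{a+1}\right]_0^1 = \frac{3}{4 \left(a + 1\right)}.$$

Integrating with respect to $a$ gives $I(a) = \frac{3 \log{\left(a + 1 \right)}}{4} + C$.

At $a = 0$ the integrand is identically $0$, so $I(0) = 0$. The closed form gives $0$, hence $C = 0$.

Setting $a = 4$:
$$I = \frac{3 \log{\left(5 \right)}}{4}.$$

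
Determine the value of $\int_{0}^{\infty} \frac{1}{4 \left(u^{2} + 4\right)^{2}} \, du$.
$\frac{\pi}{128}$

Start from the standard arctangent integral
$$J(a) = \int_{0}^{\infty} \frac{1}{4 \left(a^{2} + u^{2}\right)} \, du = \frac{\pi}{8 a}.$$

Differentiating under the integral sign with respect to $a$,
$$\frac{dJ}{da} = \int_{0}^{\infty} - \frac{a}{2 \left(a^{2} + u^{2}\right)^{2}} \, du = - \frac{\pi}{8 a^{2}},$$
so $\int_{0}^{\infty} \frac{1}{4 \left(a^{2} + u^{2}\right)^{2}} \, du = \frac{\pi}{16 a^{3}}$.

Setting $a = 2$:
$$I = \frac{\pi}{128}.$$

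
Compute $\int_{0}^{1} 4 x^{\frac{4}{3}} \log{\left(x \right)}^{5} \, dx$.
$- \frac{349920}{117649}$

Consider the simpler parametrised integral
$$J(a) = \int_{0}^{1} 4 x^{a} \, dx = \frac{4}{a + 1}.$$

Differentiating under the integral sign brings down a factor of $\ln x$:
$$\frac{dJ}{da} = \int_{0}^{1} 4 x^{a} \log{\left(x \right)} \, dx = - \frac{4}{\left(a + 1\right)^{2}}.$$

Repeating $5$ times in total — each differentiation brings down another $\ln x$ — gives
$$\frac{d^{5}J}{da^{5}} = \int_{0}^{1} 4 x^{a} \log{\left(x \right)}^{5} \, dx = - \frac{480}{\left(a + 1\right)^{6}},$$
and the integrand here is exactly the target integrand, so $I = - \frac{480}{\left(a + 1\right)^{6}}$.

Setting $a = \frac{4}{3}$:
$$I = - \frac{349920}{117649}.$$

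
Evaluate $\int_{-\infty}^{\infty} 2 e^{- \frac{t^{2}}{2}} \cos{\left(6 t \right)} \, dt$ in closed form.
$\frac{2 \sqrt{2} \sqrt{\pi}}{e^{18}}$

Define $I(b) = \int_{-\infty}^{\infty} 2 e^{- \frac{t^{2}}{2}} \cos{\left(b t \right)} \, dt$.

Differentiating under the integral sign,
$$I'(b) = \int_{-\infty}^{\infty} - 2 t e^{- \frac{t^{2}}{2}} \sin{\left(b t \right)} \, dt.$$

Integrate $\int_{-\infty}^{\infty} t \sin(b t)\, e^{- \frac{t^{2}}{2}}\, dt$ by parts with $u = \sin(b t)$ and $dv = t\, e^{- \frac{t^{2}}{2}}\, dt$, giving $v = - e^{- \frac{t^{2}}{2}}$. The boundary term vanishes and
$$\int_{-\infty}^{\infty} t \sin(b t)\, e^{- \frac{t^{2}}{2}}\, dt = b \int_{-\infty}^{\infty} \cos(b t)\, e^{- \frac{t^{2}}{2}}\, dt,$$
so $I'(b) = - b\, I(b)$.

This is a separable first-order ODE; solving with the initial condition $I(0) = \int_{-\infty}^{\infty} 2 e^{- \frac{t^{2}}{2}}\,dt = 2 \sqrt{2} \sqrt{\pi}$ gives
$$I(b) = 2 \sqrt{2} \sqrt{\pi} e^{- \frac{b^{2}}{2}}.$$

Setting $b = 6$:
$$I = \frac{2 \sqrt{2} \sqrt{\pi}}{e^{18}}.$$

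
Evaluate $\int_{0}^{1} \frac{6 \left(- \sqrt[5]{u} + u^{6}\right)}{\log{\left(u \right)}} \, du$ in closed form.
$\log{\left(\frac{1838265625}{46656} \right)}$

Consider the one-parameter family: let $I(a) = \int_{0}^{1} \frac{6 \left(u^{6} - u^{a}\right)}{\log{\left(u \right)}} \, du$.

Since $\dfrac{\partial}{\partial a}\,u^{a} = u^{a} \ln u$, the $\ln u$ in the denominator cancels and
$$\frac{dI}{da} = \int_{0}^{1} -6 u^{a} \, du = -6 \left[\frac{u^{a+1}}{a+1}\right]_0^1 = - \frac{6}{a + 1}.$$

Integrating with respect to $a$ gives $I(a) = \log{\left(\frac{117649}{\left(a + 1\right)^{6}} \right)} + C$.

At $a = 6$ the integrand is identically $0$, so $I(6) = 0$. The closed form gives $0$, hence $C = 0$.

Setting $a = \frac{1}{5}$:
$$I = \log{\left(\frac{1838265625}{46656} \right)}.$$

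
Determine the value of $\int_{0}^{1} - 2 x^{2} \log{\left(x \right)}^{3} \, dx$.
$\frac{4}{27}$

Consider the simpler parametrised integral
$$J(a) = \int_{0}^{1} - 2 x^{a} \, dx = - \frac{2}{a + 1}.$$

Differentiating under the integral sign brings down a factor of $\ln x$:
$$\frac{dJ}{da} = \int_{0}^{1} - 2 x^{a} \log{\left(x \right)} \, dx = \frac{2}{\left(a + 1\right)^{2}}.$$

Repeating $3$ times in total — each differentiation brings down another $\ln x$ — gives
$$\frac{d^{3}J}{da^{3}} = \int_{0}^{1} - 2 x^{a} \log{\left(x \right)}^{3} \, dx = \frac{12}{\left(a + 1\right)^{4}},$$
and the integrand here is exactly the target integrand, so $I = \frac{12}{\left(a + 1\right)^{4}}$.

Setting $a = 2$:
$$I = \frac{4}{27}.$$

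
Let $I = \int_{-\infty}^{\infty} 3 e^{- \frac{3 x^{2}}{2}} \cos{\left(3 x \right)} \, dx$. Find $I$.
$\frac{\sqrt{6} \sqrt{\pi}}{e^{\frac{3}{2}}}$

Treat the cosine frequency as a parameter and define $I(b) = \int_{-\infty}^{\infty} 3 e^{- \frac{3 x^{2}}{2}} \cos{\left(b x \right)} \, dx$.

Differentiating under the integral sign,
$$I'(b) = \int_{-\infty}^{\infty} - 3 x e^{- \frac{3 x^{2}}{2}} \sin{\left(b x \right)} \, dx.$$

Integrate $\int_{-\infty}^{\infty} x \sin(b x)\, e^{- \frac{3 x^{2}}{2}}\, dx$ by parts with $u = \sin(b x)$ and $dv = x\, e^{- \frac{3 x^{2}}{2}}\, dx$, giving $v = - \frac{e^{- \frac{3 x^{2}}{2}}}{3}$. The boundary term vanishes and
$$\int_{-\infty}^{\infty} x \sin(b x)\, e^{- \frac{3 x^{2}}{2}}\, dx = \frac{b}{3} \int_{-\infty}^{\infty} \cos(b x)\, e^{- \frac{3 x^{2}}{2}}\, dx,$$
so $I'(b) = - \frac{b}{3}\, I(b)$.

This is a separable first-order ODE; solving with the initial condition $I(0) = \int_{-\infty}^{\infty} 3 e^{- \frac{3 x^{2}}{2}}\,dx = \sqrt{6} \sqrt{\pi}$ gives
$$I(b) = \sqrt{6} \sqrt{\pi} e^{- \frac{b^{2}}{6}}.$$

Setting $b = 3$:
$$I = \frac{\sqrt{6} \sqrt{\pi}}{e^{\frac{3}{2}}}.$$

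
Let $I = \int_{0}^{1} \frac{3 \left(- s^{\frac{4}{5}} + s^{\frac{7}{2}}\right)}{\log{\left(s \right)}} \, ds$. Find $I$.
$\log{\left(\frac{125}{8} \right)}$

Consider the one-parameter family: let $I(a) = \int_{0}^{1} \frac{3 \left(- s^{\frac{4}{5}} + s^{a}\right)}{\log{\left(s \right)}} \, ds$.

Since $\dfrac{\partial}{\partial a}\,s^{a} = s^{a} \ln s$, the $\ln s$ in the denominator cancels and
$$\frac{dI}{da} = \int_{0}^{1} 3 s^{a} \, ds = 3 \left[\frac{s^{a+1}}{a+1}\right]_0^1 = \frac{3}{a + 1}.$$

Integrating with respect to $a$ gives $I(a) = \log{\left(\frac{125 \left(a + 1\right)^{3}}{729} \right)} + C$.

At $a = \frac{4}{5}$ the integrand is identically $0$, so $I(\frac{4}{5}) = 0$. The closed form gives $0$, hence $C = 0$.

Setting $a = \frac{7}{2}$:
$$I = \log{\left(\frac{125}{8} \right)}.$$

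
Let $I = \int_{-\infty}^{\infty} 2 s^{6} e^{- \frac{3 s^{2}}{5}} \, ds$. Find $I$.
$\frac{625 \sqrt{15} \sqrt{\pi}}{108}$

Consider the simpler parametrised integral
$$J(a) = \int_{-\infty}^{\infty} 2 e^{- a s^{2}} \, ds = \frac{2 \sqrt{\pi}}{\sqrt{a}}.$$

Differentiating under the integral sign brings down a factor of $(-s^2)$:
$$\frac{dJ}{da} = \int_{-\infty}^{\infty} - 2 s^{2} e^{- a s^{2}} \, ds = - \frac{\sqrt{\pi}}{a^{\frac{3}{2}}}.$$

Repeating $3$ times in total — each differentiation brings down another $(-s^2)$ — gives
$$\frac{d^{3}J}{da^{3}} = \int_{-\infty}^{\infty} - 2 s^{6} e^{- a s^{2}} \, ds = - \frac{15 \sqrt{\pi}}{4 a^{\frac{7}{2}}},$$
and the integrand here is $(-1)^{3}$ times the target integrand, so $I = (-1)^{3}\,\frac{d^{3}J}{da^{3}} = \frac{15 \sqrt{\pi}}{4 a^{\frac{7}{2}}}$.

Setting $a = \frac{3}{5}$:
$$I = \frac{625 \sqrt{15} \sqrt{\pi}}{108}.$$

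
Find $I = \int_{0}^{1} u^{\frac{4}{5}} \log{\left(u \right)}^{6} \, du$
$\frac{6250000}{531441}$

Start from the elementary integral
$$J(a) = \int_{0}^{1} u^{a} \, du = \frac{1}{a + 1}.$$

Differentiating under the integral sign brings down a factor of $\ln u$:
$$\frac{dJ}{da} = \int_{0}^{1} u^{a} \log{\left(u \right)} \, du = - \frac{1}{\left(a + 1\right)^{2}}.$$

Repeating $6$ times in total — each differentiation brings down another $\ln u$ — gives
$$\frac{d^{6}J}{da^{6}} = \int_{0}^{1} u^{a} \log{\left(u \right)}^{6} \, du = \frac{720}{\left(a + 1\right)^{7}},$$
and the integrand here is exactly the target integrand, so $I = \frac{720}{\left(a + 1\right)^{7}}$.

Setting $a = \frac{4}{5}$:
$$I = \frac{6250000}{531441}.$$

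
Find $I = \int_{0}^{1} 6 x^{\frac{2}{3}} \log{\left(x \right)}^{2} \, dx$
$\frac{324}{125}$

Begin with the known integral
$$J(a) = \int_{0}^{1} 6 x^{a} \, dx = \frac{6}{a + 1}.$$

Differentiating under the integral sign brings down a factor of $\ln x$:
$$\frac{dJ}{da} = \int_{0}^{1} 6 x^{a} \log{\left(x \right)} \, dx = - \frac{6}{\left(a + 1\right)^{2}}.$$

Repeating twice in total — each differentiation brings down another $\ln x$ — gives
$$\frac{d^{2}J}{da^{2}} = \int_{0}^{1} 6 x^{a} \log{\left(x \right)}^{2} \, dx = \frac{12}{\left(a + 1\right)^{3}},$$
and the integrand here is exactly the target integrand, so $I = \frac{12}{\left(a + 1\right)^{3}}$.

Setting $a = \frac{2}{3}$:
$$I = \frac{324}{125}.$$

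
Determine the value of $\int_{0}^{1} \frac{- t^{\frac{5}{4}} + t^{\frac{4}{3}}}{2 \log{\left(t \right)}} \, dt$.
$\log{\left(\frac{2 \sqrt{21}}{9} \right)}$

Consider the one-parameter family: let $I(a) = \int_{0}^{1} \frac{- t^{\frac{5}{4}} + t^{a}}{2 \log{\left(t \right)}} \, dt$.

Since $\dfrac{\partial}{\partial a}\,t^{a} = t^{a} \ln t$, the $\ln t$ in the denominator cancels and
$$\frac{dI}{da} = \int_{0}^{1} \frac{1}{2} t^{a} \, dt = \frac{1}{2} \left[\frac{t^{a+1}}{a+1}\right]_0^1 = \frac{1}{2 \left(a + 1\right)}.$$

Integrating with respect to $a$ gives $I(a) = \log{\left(\frac{2 \sqrt{a + 1}}{3} \right)} + C$.

At $a = \frac{5}{4}$ the integrand is identically $0$, so $I(\frac{5}{4}) = 0$. The closed form gives $0$, hence $C = 0$.

Setting $a = \frac{4}{3}$:
$$I = \log{\left(\frac{2 \sqrt{21}}{9} \right)}.$$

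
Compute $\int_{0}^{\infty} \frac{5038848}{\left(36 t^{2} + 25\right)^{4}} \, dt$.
$\frac{26244 \pi}{15625}$

Start from the standard arctangent integral
$$J(a) = \int_{0}^{\infty} \frac{3}{a^{2} + t^{2}} \, dt = \frac{3 \pi}{2 a}.$$

Differentiating under the integral sign with respect to $a$,
$$\frac{dJ}{da} = \int_{0}^{\infty} - \frac{6 a}{\left(a^{2} + t^{2}\right)^{2}} \, dt = - \frac{3 \pi}{2 a^{2}},$$
so $\int_{0}^{\infty} \frac{3}{\left(a^{2} + t^{2}\right)^{2}} \, dt = \frac{3 \pi}{4 a^{3}}$.

Repeating — each differentiation of $1/(t^2+a^2)^j$ produces $-2ja/(t^2+a^2)^{j+1}$ — and dividing through by $-2ja$ at each step yields, after $3$ differentiations in total,
$$\int_{0}^{\infty} \frac{3}{\left(a^{2} + t^{2}\right)^{4}} \, dt = \frac{15 \pi}{32 a^{7}}.$$

Setting $a = \frac{5}{6}$:
$$I = \frac{26244 \pi}{15625}.$$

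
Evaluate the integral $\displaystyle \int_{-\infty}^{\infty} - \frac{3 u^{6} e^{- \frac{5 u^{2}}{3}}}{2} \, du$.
$- \frac{243 \sqrt{15} \sqrt{\pi}}{2000}$

Consider the simpler parametrised integral
$$J(a) = \int_{-\infty}^{\infty} - \frac{3 e^{- a u^{2}}}{2} \, du = - \frac{3 \sqrt{\pi}}{2 \sqrt{a}}.$$

Differentiating under the integral sign brings down a factor of $(-u^2)$:
$$\frac{dJ}{da} = \int_{-\infty}^{\infty} \frac{3 u^{2} e^{- a u^{2}}}{2} \, du = \frac{3 \sqrt{\pi}}{4 a^{\frac{3}{2}}}.$$

Repeating $3$ times in total — each differentiation brings down another $(-u^2)$ — gives
$$\frac{d^{3}J}{da^{3}} = \int_{-\infty}^{\infty} \frac{3 u^{6} e^{- a u^{2}}}{2} \, du = \frac{45 \sqrt{\pi}}{16 a^{\frac{7}{2}}},$$
and the integrand here is $(-1)^{3}$ times the target integrand, so $I = (-1)^{3}\,\frac{d^{3}J}{da^{3}} = - \frac{45 \sqrt{\pi}}{16 a^{\frac{7}{2}}}$.

Setting $a = \frac{5}{3}$:
$$I = - \frac{243 \sqrt{15} \sqrt{\pi}}{2000}.$$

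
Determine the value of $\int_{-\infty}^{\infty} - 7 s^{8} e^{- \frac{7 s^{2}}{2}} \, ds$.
$- \frac{15 \sqrt{14} \sqrt{\pi}}{343}$

Begin with the known integral
$$J(a) = \int_{-\infty}^{\infty} - 7 e^{- a s^{2}} \, ds = - \frac{7 \sqrt{\pi}}{\sqrt{a}}.$$

Differentiating under the integral sign brings down a factor of $(-s^2)$:
$$\frac{dJ}{da} = \int_{-\infty}^{\infty} 7 s^{2} e^{- a s^{2}} \, ds = \frac{7 \sqrt{\pi}}{2 a^{\frac{3}{2}}}.$$

Repeating $4$ times in total — each differentiation brings down another $(-s^2)$ — gives
$$\frac{d^{4}J}{da^{4}} = \int_{-\infty}^{\infty} - 7 s^{8} e^{- a s^{2}} \, ds = - \frac{735 \sqrt{\pi}}{16 a^{\frac{9}{2}}},$$
and the integrand here is exactly the target integrand, so $I = - \frac{735 \sqrt{\pi}}{16 a^{\frac{9}{2}}}$.

Setting $a = \frac{7}{2}$:
$$I = - \frac{15 \sqrt{14} \sqrt{\pi}}{343}.$$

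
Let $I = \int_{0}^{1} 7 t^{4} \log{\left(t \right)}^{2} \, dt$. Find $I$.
$\frac{14}{125}$

Start from the elementary integral
$$J(a) = \int_{0}^{1} 7 t^{a} \, dt = \frac{7}{a + 1}.$$

Differentiating under the integral sign brings down a factor of $\ln t$:
$$\frac{dJ}{da} = \int_{0}^{1} 7 t^{a} \log{\left(t \right)} \, dt = - \frac{7}{\left(a + 1\right)^{2}}.$$

Repeating twice in total — each differentiation brings down another $\ln t$ — gives
$$\frac{d^{2}J}{da^{2}} = \int_{0}^{1} 7 t^{a} \log{\left(t \right)}^{2} \, dt = \frac{14}{\left(a + 1\right)^{3}},$$
and the integrand here is exactly the target integrand, so $I = \frac{14}{\left(a + 1\right)^{3}}$.

Setting $a = 4$:
$$I = \frac{14}{125}.$$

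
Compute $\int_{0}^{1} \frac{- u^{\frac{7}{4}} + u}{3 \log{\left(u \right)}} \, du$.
$- \frac{\log{\left(11 \right)}}{3} + \log{\left(2 \right)}$

Consider the one-parameter family: let $I(a) = \int_{0}^{1} \frac{u - u^{a}}{3 \log{\left(u \right)}} \, du$.

Since $\dfrac{\partial}{\partial a}\,u^{a} = u^{a} \ln u$, the $\ln u$ in the denominator cancels and
$$\frac{dI}{da} = \int_{0}^{1} - \frac{1}{3} u^{a} \, du = - \frac{1}{3} \left[\frac{u^{a+1}}{a+1}\right]_0^1 = - \frac{1}{3 a + 3}.$$

Integrating with respect to $a$ gives $I(a) = - \frac{\log{\left(a + 1 \right)}}{3} + \frac{\log{\left(2 \right)}}{3} + C$.

At $a = 1$ the integrand is identically $0$, so $I(1) = 0$. The closed form gives $0$, hence $C = 0$.

Setting $a = \frac{7}{4}$:
$$I = - \frac{\log{\left(11 \right)}}{3} + \log{\left(2 \right)}.$$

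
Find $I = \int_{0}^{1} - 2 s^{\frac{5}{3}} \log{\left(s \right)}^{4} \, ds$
$- \frac{729}{2048}$

Consider the simpler parametrised integral
$$J(a) = \int_{0}^{1} - 2 s^{a} \, ds = - \frac{2}{a + 1}.$$

Differentiating under the integral sign brings down a factor of $\ln s$:
$$\frac{dJ}{da} = \int_{0}^{1} - 2 s^{a} \log{\left(s \right)} \, ds = \frac{2}{\left(a + 1\right)^{2}}.$$

Repeating $4$ times in total — each differentiation brings down another $\ln s$ — gives
$$\frac{d^{4}J}{da^{4}} = \int_{0}^{1} - 2 s^{a} \log{\left(s \right)}^{4} \, ds = - \frac{48}{\left(a + 1\right)^{5}},$$
and the integrand here is exactly the target integrand, so $I = - \frac{48}{\left(a + 1\right)^{5}}$.

Setting $a = \frac{5}{3}$:
$$I = - \frac{729}{2048}.$$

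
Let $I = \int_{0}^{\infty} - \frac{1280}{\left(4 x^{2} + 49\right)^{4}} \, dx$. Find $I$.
$- \frac{100 \pi}{823543}$

Begin with the known result
$$J(a) = \int_{0}^{\infty} - \frac{5}{a^{2} + x^{2}} \, dx = - \frac{5 \pi}{2 a}.$$

Differentiating under the integral sign with respect to $a$,
$$\frac{dJ}{da} = \int_{0}^{\infty} \frac{10 a}{\left(a^{2} + x^{2}\right)^{2}} \, dx = \frac{5 \pi}{2 a^{2}},$$
so $\int_{0}^{\infty} - \frac{5}{\left(a^{2} + x^{2}\right)^{2}} \, dx = - \frac{5 \pi}{4 a^{3}}$.

Repeating — each differentiation of $1/(x^2+a^2)^j$ produces $-2ja/(x^2+a^2)^{j+1}$ — and dividing through by $-2ja$ at each step yields, after $3$ differentiations in total,
$$\int_{0}^{\infty} - \frac{5}{\left(a^{2} + x^{2}\right)^{4}} \, dx = - \frac{25 \pi}{32 a^{7}}.$$

Setting $a = \frac{7}{2}$:
$$I = - \frac{100 \pi}{823543}.$$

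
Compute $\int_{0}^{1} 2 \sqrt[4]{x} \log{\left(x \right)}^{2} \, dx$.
$\frac{256}{125}$

Consider the simpler parametrised integral
$$J(a) = \int_{0}^{1} 2 x^{a} \, dx = \frac{2}{a + 1}.$$

Differentiating under the integral sign brings down a factor of $\ln x$:
$$\frac{dJ}{da} = \int_{0}^{1} 2 x^{a} \log{\left(x \right)} \, dx = - \frac{2}{\left(a + 1\right)^{2}}.$$

Repeating twice in total — each differentiation brings down another $\ln x$ — gives
$$\frac{d^{2}J}{da^{2}} = \int_{0}^{1} 2 x^{a} \log{\left(x \right)}^{2} \, dx = \frac{4}{\left(a + 1\right)^{3}},$$
and the integrand here is exactly the target integrand, so $I = \frac{4}{\left(a + 1\right)^{3}}$.

Setting $a = \frac{1}{4}$:
$$I = \frac{256}{125}.$$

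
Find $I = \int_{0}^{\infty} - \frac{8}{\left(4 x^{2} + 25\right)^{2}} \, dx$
$- \frac{\pi}{125}$

Begin with the known result
$$J(a) = \int_{0}^{\infty} - \frac{1}{2 \left(a^{2} + x^{2}\right)} \, dx = - \frac{\pi}{4 a}.$$

Differentiating under the integral sign with respect to $a$,
$$\frac{dJ}{da} = \int_{0}^{\infty} \frac{a}{\left(a^{2} + x^{2}\right)^{2}} \, dx = \frac{\pi}{4 a^{2}},$$
so $\int_{0}^{\infty} - \frac{1}{2 \left(a^{2} + x^{2}\right)^{2}} \, dx = - \frac{\pi}{8 a^{3}}$.

Setting $a = \frac{5}{2}$:
$$I = - \frac{\pi}{125}.$$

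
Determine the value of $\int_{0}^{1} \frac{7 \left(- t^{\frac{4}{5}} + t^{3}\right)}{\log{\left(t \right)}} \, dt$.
$- \log{\left(\frac{4782969}{1280000000} \right)}$

Consider the one-parameter family: let $I(a) = \int_{0}^{1} \frac{7 \left(t^{3} - t^{a}\right)}{\log{\left(t \right)}} \, dt$.

Since $\dfrac{\partial}{\partial a}\,t^{a} = t^{a} \ln t$, the $\ln t$ in the denominator cancels and
$$\frac{dI}{da} = \int_{0}^{1} -7 t^{a} \, dt = -7 \left[\frac{t^{a+1}}{a+1}\right]_0^1 = - \frac{7}{a + 1}.$$

Integrating with respect to $a$ gives $I(a) = - \log{\left(\frac{\left(a + 1\right)^{7}}{16384} \right)} + C$.

At $a = 3$ the integrand is identically $0$, so $I(3) = 0$. The closed form gives $0$, hence $C = 0$.

Setting $a = \frac{4}{5}$:
$$I = - \log{\left(\frac{4782969}{1280000000} \right)}.$$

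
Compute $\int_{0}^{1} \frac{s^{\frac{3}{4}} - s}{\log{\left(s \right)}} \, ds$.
$\log{\left(\frac{7}{8} \right)}$

Introduce a parameter $a$ in the exponent: let $I(a) = \int_{0}^{1} \frac{- s + s^{a}}{\log{\left(s \right)}} \, ds$.

Since $\dfrac{\partial}{\partial a}\,s^{a} = s^{a} \ln s$, the $\ln s$ in the denominator cancels and
$$\frac{dI}{da} = \int_{0}^{1} s^{a} \, ds = \left[\frac{s^{a+1}}{a+1}\right]_0^1 = \frac{1}{a + 1}.$$

Integrating with respect to $a$ gives $I(a) = \log{\left(\frac{a}{2} + \frac{1}{2} \right)} + C$.

At $a = 1$ the integrand is identically $0$, so $I(1) = 0$. The closed form gives $0$, hence $C = 0$.

Setting $a = \frac{3}{4}$:
$$I = \log{\left(\frac{7}{8} \right)}.$$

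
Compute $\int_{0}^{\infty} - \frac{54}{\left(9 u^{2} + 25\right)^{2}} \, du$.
$- \frac{9 \pi}{250}$

Recall the elementary integral
$$J(a) = \int_{0}^{\infty} - \frac{2}{3 \left(a^{2} + u^{2}\right)} \, du = - \frac{\pi}{3 a}.$$

Differentiating under the integral sign with respect to $a$,
$$\frac{dJ}{da} = \int_{0}^{\infty} \frac{4 a}{3 \left(a^{2} + u^{2}\right)^{2}} \, du = \frac{\pi}{3 a^{2}},$$
so $\int_{0}^{\infty} - \frac{2}{3 \left(a^{2} + u^{2}\right)^{2}} \, du = - \frac{\pi}{6 a^{3}}$.

Setting $a = \frac{5}{3}$:
$$I = - \frac{9 \pi}{250}.$$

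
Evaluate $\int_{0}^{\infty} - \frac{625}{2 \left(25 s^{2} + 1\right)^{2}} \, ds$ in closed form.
$- \frac{125 \pi}{8}$

Recall the elementary integral
$$J(a) = \int_{0}^{\infty} - \frac{1}{2 \left(a^{2} + s^{2}\right)} \, ds = - \frac{\pi}{4 a}.$$

Differentiating under the integral sign with respect to $a$,
$$\frac{dJ}{da} = \int_{0}^{\infty} \frac{a}{\left(a^{2} + s^{2}\right)^{2}} \, ds = \frac{\pi}{4 a^{2}},$$
so $\int_{0}^{\infty} - \frac{1}{2 \left(a^{2} + s^{2}\right)^{2}} \, ds = - \frac{\pi}{8 a^{3}}$.

Setting $a = \frac{1}{5}$:
$$I = - \frac{125 \pi}{8}.$$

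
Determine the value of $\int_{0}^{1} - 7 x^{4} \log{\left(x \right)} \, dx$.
$\frac{7}{25}$

Begin with the known integral
$$J(a) = \int_{0}^{1} - 7 x^{a} \, dx = - \frac{7}{a + 1}.$$

Differentiating under the integral sign brings down a factor of $\ln x$:
$$\frac{dJ}{da} = \int_{0}^{1} - 7 x^{a} \log{\left(x \right)} \, dx = \frac{7}{\left(a + 1\right)^{2}}.$$

The integral on the left is $I$, so $I = \frac{7}{\left(a + 1\right)^{2}}$.

Setting $a = 4$:
$$I = \frac{7}{25}.$$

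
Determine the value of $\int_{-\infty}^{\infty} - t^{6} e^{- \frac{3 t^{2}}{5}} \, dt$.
$- \frac{625 \sqrt{15} \sqrt{\pi}}{216}$

Begin with the known integral
$$J(a) = \int_{-\infty}^{\infty} - e^{- a t^{2}} \, dt = - \frac{\sqrt{\pi}}{\sqrt{a}}.$$

Differentiating under the integral sign brings down a factor of $(-t^2)$:
$$\frac{dJ}{da} = \int_{-\infty}^{\infty} t^{2} e^{- a t^{2}} \, dt = \frac{\sqrt{\pi}}{2 a^{\frac{3}{2}}}.$$

Repeating $3$ times in total — each differentiation brings down another $(-t^2)$ — gives
$$\frac{d^{3}J}{da^{3}} = \int_{-\infty}^{\infty} t^{6} e^{- a t^{2}} \, dt = \frac{15 \sqrt{\pi}}{8 a^{\frac{7}{2}}},$$
and the integrand here is $(-1)^{3}$ times the target integrand, so $I = (-1)^{3}\,\frac{d^{3}J}{da^{3}} = - \frac{15 \sqrt{\pi}}{8 a^{\frac{7}{2}}}$.

Setting $a = \frac{3}{5}$:
$$I = - \frac{625 \sqrt{15} \sqrt{\pi}}{216}.$$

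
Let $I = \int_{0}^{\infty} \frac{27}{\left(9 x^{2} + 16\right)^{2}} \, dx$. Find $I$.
$\frac{9 \pi}{256}$

Begin with the known result
$$J(a) = \int_{0}^{\infty} \frac{1}{3 \left(a^{2} + x^{2}\right)} \, dx = \frac{\pi}{6 a}.$$

Differentiating under the integral sign with respect to $a$,
$$\frac{dJ}{da} = \int_{0}^{\infty} - \frac{2 a}{3 \left(a^{2} + x^{2}\right)^{2}} \, dx = - \frac{\pi}{6 a^{2}},$$
so $\int_{0}^{\infty} \frac{1}{3 \left(a^{2} + x^{2}\right)^{2}} \, dx = \frac{\pi}{12 a^{3}}$.

Setting $a = \frac{4}{3}$:
$$I = \frac{9 \pi}{256}.$$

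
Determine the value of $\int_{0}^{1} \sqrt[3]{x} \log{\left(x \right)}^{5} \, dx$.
$- \frac{10935}{512}$

Start from the elementary integral
$$J(a) = \int_{0}^{1} x^{a} \, dx = \frac{1}{a + 1}.$$

Differentiating under the integral sign brings down a factor of $\ln x$:
$$\frac{dJ}{da} = \int_{0}^{1} x^{a} \log{\left(x \right)} \, dx = - \frac{1}{\left(a + 1\right)^{2}}.$$

Repeating $5$ times in total — each differentiation brings down another $\ln x$ — gives
$$\frac{d^{5}J}{da^{5}} = \int_{0}^{1} x^{a} \log{\left(x \right)}^{5} \, dx = - \frac{120}{\left(a + 1\right)^{6}},$$
and the integrand here is exactly the target integrand, so $I = - \frac{120}{\left(a + 1\right)^{6}}$.

Setting $a = \frac{1}{3}$:
$$I = - \frac{10935}{512}.$$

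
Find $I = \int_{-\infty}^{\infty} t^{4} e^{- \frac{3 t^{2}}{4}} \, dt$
$\frac{8 \sqrt{3} \sqrt{\pi}}{9}$

Begin with the known integral
$$J(a) = \int_{-\infty}^{\infty} e^{- a t^{2}} \, dt = \frac{\sqrt{\pi}}{\sqrt{a}}.$$

Differentiating under the integral sign brings down a factor of $(-t^2)$:
$$\frac{dJ}{da} = \int_{-\infty}^{\infty} - t^{2} e^{- a t^{2}} \, dt = - \frac{\sqrt{\pi}}{2 a^{\frac{3}{2}}}.$$

Repeating twice in total — each differentiation brings down another $(-t^2)$ — gives
$$\frac{d^{2}J}{da^{2}} = \int_{-\infty}^{\infty} t^{4} e^{- a t^{2}} \, dt = \frac{3 \sqrt{\pi}}{4 a^{\frac{5}{2}}},$$
and the integrand here is exactly the target integrand, so $I = \frac{3 \sqrt{\pi}}{4 a^{\frac{5}{2}}}$.

Setting $a = \frac{3}{4}$:
$$I = \frac{8 \sqrt{3} \sqrt{\pi}}{9}.$$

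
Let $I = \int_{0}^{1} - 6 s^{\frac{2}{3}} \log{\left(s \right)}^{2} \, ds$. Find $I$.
$- \frac{324}{125}$

Consider the simpler parametrised integral
$$J(a) = \int_{0}^{1} - 6 s^{a} \, ds = - \frac{6}{a + 1}.$$

Differentiating under the integral sign brings down a factor of $\ln s$:
$$\frac{dJ}{da} = \int_{0}^{1} - 6 s^{a} \log{\left(s \right)} \, ds = \frac{6}{\left(a + 1\right)^{2}}.$$

Repeating twice in total — each differentiation brings down another $\ln s$ — gives
$$\frac{d^{2}J}{da^{2}} = \int_{0}^{1} - 6 s^{a} \log{\left(s \right)}^{2} \, ds = - \frac{12}{\left(a + 1\right)^{3}},$$
and the integrand here is exactly the target integrand, so $I = - \frac{12}{\left(a + 1\right)^{3}}$.

Setting $a = \frac{2}{3}$:
$$I = - \frac{324}{125}.$$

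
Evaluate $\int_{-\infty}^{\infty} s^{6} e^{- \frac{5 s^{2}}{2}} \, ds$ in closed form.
$\frac{3 \sqrt{10} \sqrt{\pi}}{125}$

Consider the simpler parametrised integral
$$J(a) = \int_{-\infty}^{\infty} e^{- a s^{2}} \, ds = \frac{\sqrt{\pi}}{\sqrt{a}}.$$

Differentiating under the integral sign brings down a factor of $(-s^2)$:
$$\frac{dJ}{da} = \int_{-\infty}^{\infty} - s^{2} e^{- a s^{2}} \, ds = - \frac{\sqrt{\pi}}{2 a^{\frac{3}{2}}}.$$

Repeating $3$ times in total — each differentiation brings down another $(-s^2)$ — gives
$$\frac{d^{3}J}{da^{3}} = \int_{-\infty}^{\infty} - s^{6} e^{- a s^{2}} \, ds = - \frac{15 \sqrt{\pi}}{8 a^{\frac{7}{2}}},$$
and the integrand here is $(-1)^{3}$ times the target integrand, so $I = (-1)^{3}\,\frac{d^{3}J}{da^{3}} = \frac{15 \sqrt{\pi}}{8 a^{\frac{7}{2}}}$.

Setting $a = \frac{5}{2}$:
$$I = \frac{3 \sqrt{10} \sqrt{\pi}}{125}.$$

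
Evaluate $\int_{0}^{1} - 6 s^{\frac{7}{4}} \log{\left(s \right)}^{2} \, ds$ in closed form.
$- \frac{768}{1331}$

Start from the elementary integral
$$J(a) = \int_{0}^{1} - 6 s^{a} \, ds = - \frac{6}{a + 1}.$$

Differentiating under the integral sign brings down a factor of $\ln s$:
$$\frac{dJ}{da} = \int_{0}^{1} - 6 s^{a} \log{\left(s \right)} \, ds = \frac{6}{\left(a + 1\right)^{2}}.$$

Repeating twice in total — each differentiation brings down another $\ln s$ — gives
$$\frac{d^{2}J}{da^{2}} = \int_{0}^{1} - 6 s^{a} \log{\left(s \right)}^{2} \, ds = - \frac{12}{\left(a + 1\right)^{3}},$$
and the integrand here is exactly the target integrand, so $I = - \frac{12}{\left(a + 1\right)^{3}}$.

Setting $a = \frac{7}{4}$:
$$I = - \frac{768}{1331}.$$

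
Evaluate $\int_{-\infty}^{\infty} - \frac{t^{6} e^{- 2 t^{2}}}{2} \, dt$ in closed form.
$- \frac{15 \sqrt{2} \sqrt{\pi}}{256}$

Consider the simpler parametrised integral
$$J(a) = \int_{-\infty}^{\infty} - \frac{e^{- a t^{2}}}{2} \, dt = - \frac{\sqrt{\pi}}{2 \sqrt{a}}.$$

Differentiating under the integral sign brings down a factor of $(-t^2)$:
$$\frac{dJ}{da} = \int_{-\infty}^{\infty} \frac{t^{2} e^{- a t^{2}}}{2} \, dt = \frac{\sqrt{\pi}}{4 a^{\frac{3}{2}}}.$$

Repeating $3$ times in total — each differentiation brings down another $(-t^2)$ — gives
$$\frac{d^{3}J}{da^{3}} = \int_{-\infty}^{\infty} \frac{t^{6} e^{- a t^{2}}}{2} \, dt = \frac{15 \sqrt{\pi}}{16 a^{\frac{7}{2}}},$$
and the integrand here is $(-1)^{3}$ times the target integrand, so $I = (-1)^{3}\,\frac{d^{3}J}{da^{3}} = - \frac{15 \sqrt{\pi}}{16 a^{\frac{7}{2}}}$.

Setting $a = 2$:
$$I = - \frac{15 \sqrt{2} \sqrt{\pi}}{256}.$$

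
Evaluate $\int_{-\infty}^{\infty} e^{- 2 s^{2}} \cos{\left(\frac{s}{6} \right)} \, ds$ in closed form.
$\frac{\sqrt{2} \sqrt{\pi}}{2 e^{\frac{1}{288}}}$

Treat the cosine frequency as a parameter and define $I(b) = \int_{-\infty}^{\infty} e^{- 2 s^{2}} \cos{\left(b s \right)} \, ds$.

Differentiating under the integral sign,
$$I'(b) = \int_{-\infty}^{\infty} - s e^{- 2 s^{2}} \sin{\left(b s \right)} \, ds.$$

Integrate $\int_{-\infty}^{\infty} s \sin(b s)\, e^{- 2 s^{2}}\, ds$ by parts with $u = \sin(b s)$ and $dv = s\, e^{- 2 s^{2}}\, ds$, giving $v = - \frac{e^{- 2 s^{2}}}{4}$. The boundary term vanishes and
$$\int_{-\infty}^{\infty} s \sin(b s)\, e^{- 2 s^{2}}\, ds = \frac{b}{4} \int_{-\infty}^{\infty} \cos(b s)\, e^{- 2 s^{2}}\, ds,$$
so $I'(b) = - \frac{b}{4}\, I(b)$.

This is a separable first-order ODE; solving with the initial condition $I(0) = \int_{-\infty}^{\infty} e^{- 2 s^{2}}\,ds = \frac{\sqrt{2} \sqrt{\pi}}{2}$ gives
$$I(b) = \frac{\sqrt{2} \sqrt{\pi} e^{- \frac{b^{2}}{8}}}{2}.$$

Setting $b = \frac{1}{6}$:
$$I = \frac{\sqrt{2} \sqrt{\pi}}{2 e^{\frac{1}{288}}}.$$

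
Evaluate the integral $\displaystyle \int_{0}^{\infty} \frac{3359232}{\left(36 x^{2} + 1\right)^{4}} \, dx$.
$87480 \pi$

Start from the standard arctangent integral
$$J(a) = \int_{0}^{\infty} \frac{2}{a^{2} + x^{2}} \, dx = \frac{\pi}{a}.$$

Differentiating under the integral sign with respect to $a$,
$$\frac{dJ}{da} = \int_{0}^{\infty} - \frac{4 a}{\left(a^{2} + x^{2}\right)^{2}} \, dx = - \frac{\pi}{a^{2}},$$
so $\int_{0}^{\infty} \frac{2}{\left(a^{2} + x^{2}\right)^{2}} \, dx = \frac{\pi}{2 a^{3}}$.

Repeating — each differentiation of $1/(x^2+a^2)^j$ produces $-2ja/(x^2+a^2)^{j+1}$ — and dividing through by $-2ja$ at each step yields, after $3$ differentiations in total,
$$\int_{0}^{\infty} \frac{2}{\left(a^{2} + x^{2}\right)^{4}} \, dx = \frac{5 \pi}{16 a^{7}}.$$

Setting $a = \frac{1}{6}$:
$$I = 87480 \pi.$$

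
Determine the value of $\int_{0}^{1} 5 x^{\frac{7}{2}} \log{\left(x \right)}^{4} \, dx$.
$\frac{1280}{19683}$

Start from the elementary integral
$$J(a) = \int_{0}^{1} 5 x^{a} \, dx = \frac{5}{a + 1}.$$

Differentiating under the integral sign brings down a factor of $\ln x$:
$$\frac{dJ}{da} = \int_{0}^{1} 5 x^{a} \log{\left(x \right)} \, dx = - \frac{5}{\left(a + 1\right)^{2}}.$$

Repeating $4$ times in total — each differentiation brings down another $\ln x$ — gives
$$\frac{d^{4}J}{da^{4}} = \int_{0}^{1} 5 x^{a} \log{\left(x \right)}^{4} \, dx = \frac{120}{\left(a + 1\right)^{5}},$$
and the integrand here is exactly the target integrand, so $I = \frac{120}{\left(a + 1\right)^{5}}$.

Setting $a = \frac{7}{2}$:
$$I = \frac{1280}{19683}.$$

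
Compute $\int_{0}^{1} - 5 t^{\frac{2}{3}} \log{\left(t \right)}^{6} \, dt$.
$- \frac{314928}{3125}$

Start from the elementary integral
$$J(a) = \int_{0}^{1} - 5 t^{a} \, dt = - \frac{5}{a + 1}.$$

Differentiating under the integral sign brings down a factor of $\ln t$:
$$\frac{dJ}{da} = \int_{0}^{1} - 5 t^{a} \log{\left(t \right)} \, dt = \frac{5}{\left(a + 1\right)^{2}}.$$

Repeating $6$ times in total — each differentiation brings down another $\ln t$ — gives
$$\frac{d^{6}J}{da^{6}} = \int_{0}^{1} - 5 t^{a} \log{\left(t \right)}^{6} \, dt = - \frac{3600}{\left(a + 1\right)^{7}},$$
and the integrand here is exactly the target integrand, so $I = - \frac{3600}{\left(a + 1\right)^{7}}$.

Setting $a = \frac{2}{3}$:
$$I = - \frac{314928}{3125}.$$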